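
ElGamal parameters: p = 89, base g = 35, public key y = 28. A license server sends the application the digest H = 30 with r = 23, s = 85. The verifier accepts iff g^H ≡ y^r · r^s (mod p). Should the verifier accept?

Left side g^H mod p:
35^2 = 1225 ≡ 68
35^4 ≡ 68^2 = 4624 ≡ 85
35^8 ≡ 85^2 = 7225 ≡ 16
35^16 ≡ 16^2 = 256 ≡ 78
30 = 16 + 8 + 4 + 2, so 35^30 ≡ 78·16·85·68 ≡ 79 (mod 89)
Right side y^r · r^s mod p:
28^2 = 784 ≡ 72
28^4 ≡ 72^2 = 5184 ≡ 22
28^8 ≡ 22^2 = 484 ≡ 39
28^16 ≡ 39^2 = 1521 ≡ 8
23 = 16 + 4 + 2 + 1, so 28^23 ≡ 8·22·72·28 ≡ 62 (mod 89)
23^2 = 529 ≡ 84
23^4 ≡ 84^2 = 7056 ≡ 25
23^8 ≡ 25^2 = 625 ≡ 2
23^16 ≡ 2^2 = 4
23^32 ≡ 4^2 = 16
23^64 ≡ 16^2 = 256 ≡ 78
85 = 64 + 16 + 4 + 1, so 23^85 ≡ 78·4·25·23 ≡ 65 (mod 89)
62·65 = 4030 ≡ 25 (mod 89)
79 ≠ 25, so verification fails.

reject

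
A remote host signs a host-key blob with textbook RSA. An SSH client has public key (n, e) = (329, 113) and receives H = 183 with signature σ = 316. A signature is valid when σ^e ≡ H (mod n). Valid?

yes

Squares mod 329: σ^1≡316, σ^2≡169, σ^4≡267, σ^8≡225, σ^16≡288, σ^32≡36, σ^64≡309
113 = 64 + 32 + 16 + 1, so σ^113 ≡ 309·36·288·316 ≡ 183 (mod 329)
σ^113 mod 329 = 183 matches H.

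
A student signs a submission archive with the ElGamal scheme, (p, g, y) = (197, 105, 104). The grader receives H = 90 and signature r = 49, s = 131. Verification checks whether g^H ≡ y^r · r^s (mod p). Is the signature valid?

Left side g^H mod p:
105^2 = 11025 ≡ 190
105^4 ≡ 190^2 = 36100 ≡ 49
105^8 ≡ 49^2 = 2401 ≡ 37
105^16 ≡ 37^2 = 1369 ≡ 187
105^32 ≡ 187^2 = 34969 ≡ 100
105^64 ≡ 100^2 = 10000 ≡ 150
90 = 64 + 16 + 8 + 2, so 105^90 ≡ 150·187·37·190 ≡ 16 (mod 197)
Right side y^r · r^s mod p:
104^2 = 10816 ≡ 178
104^4 ≡ 178^2 = 31684 ≡ 164
104^8 ≡ 164^2 = 26896 ≡ 104
104^16 ≡ 104^2 = 10816 ≡ 178
104^32 ≡ 178^2 = 31684 ≡ 164
49 = 32 + 16 + 1, so 104^49 ≡ 164·178·104 ≡ 1 (mod 197)
49^2 = 2401 ≡ 37
49^4 ≡ 37^2 = 1369 ≡ 187
49^8 ≡ 187^2 = 34969 ≡ 100
49^16 ≡ 100^2 = 10000 ≡ 150
49^32 ≡ 150^2 = 22500 ≡ 42
49^64 ≡ 42^2 = 1764 ≡ 188
49^128 ≡ 188^2 = 35344 ≡ 81
131 = 128 + 2 + 1, so 49^131 ≡ 81·37·49 ≡ 88 (mod 197)
1·88 = 88 ≡ 88 (mod 197)
16 ≠ 88, so verification fails.

invalid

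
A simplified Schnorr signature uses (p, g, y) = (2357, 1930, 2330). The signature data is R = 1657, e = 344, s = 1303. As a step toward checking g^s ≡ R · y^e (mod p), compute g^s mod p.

1800

Squares mod 2357: 1930^1≡1930, 1930^2≡840, 1930^4≡857, 1930^8≡1422, 1930^16≡2135, 1930^32≡2144, 1930^64≡586, 1930^128≡1631, 1930^256≡1465, 1930^512≡1355, 1930^1024≡2279
1303 = 1024 + 256 + 16 + 4 + 2 + 1, so 1930^1303 ≡ 2279·1465·2135·857·840·1930 ≡ 1800 (mod 2357)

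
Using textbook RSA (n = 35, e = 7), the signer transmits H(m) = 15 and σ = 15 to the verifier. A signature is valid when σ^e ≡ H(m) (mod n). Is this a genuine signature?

genuine

σ^7 mod 35 = 15
15 = H(m), so the signature checks out.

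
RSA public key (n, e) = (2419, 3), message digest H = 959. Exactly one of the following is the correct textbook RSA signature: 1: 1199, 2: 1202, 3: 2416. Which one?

Candidate 1: Squares mod 2419: 1199^1≡1199, 1199^2≡715; 3 = 2 + 1, so 1199^3 ≡ 715·1199 ≡ 959 (mod 2419)
  → matches H = 959
Candidate 2: Squares mod 2419: 1202^1≡1202, 1202^2≡661; 3 = 2 + 1, so 1202^3 ≡ 661·1202 ≡ 1090 (mod 2419)
Candidate 3: Squares mod 2419: 2416^1≡2416, 2416^2≡9; 3 = 2 + 1, so 2416^3 ≡ 9·2416 ≡ 2392 (mod 2419)

1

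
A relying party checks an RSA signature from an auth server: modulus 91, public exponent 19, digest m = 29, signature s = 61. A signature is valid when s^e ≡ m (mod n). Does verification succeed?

Squares mod 91: s^1≡61, s^2≡81, s^4≡9, s^8≡81, s^16≡9
19 = 16 + 2 + 1, so s^19 ≡ 9·81·61 ≡ 61 (mod 91)
The recovered value 61 does not match the digest 29.

fails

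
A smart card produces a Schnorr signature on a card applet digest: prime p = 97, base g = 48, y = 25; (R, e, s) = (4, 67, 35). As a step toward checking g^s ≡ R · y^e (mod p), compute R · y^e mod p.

53

25^67 mod 97 = 86
R · y^e ≡ 4·86 = 344 ≡ 53 (mod 97)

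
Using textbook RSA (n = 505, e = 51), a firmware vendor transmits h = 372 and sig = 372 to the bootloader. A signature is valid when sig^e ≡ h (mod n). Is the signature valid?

invalid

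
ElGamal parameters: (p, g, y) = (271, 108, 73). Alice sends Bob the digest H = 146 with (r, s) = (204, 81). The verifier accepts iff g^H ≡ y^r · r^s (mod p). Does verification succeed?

Left side g^H mod p:
108^2 = 11664 ≡ 11
108^4 ≡ 11^2 = 121
108^8 ≡ 121^2 = 14641 ≡ 7
108^16 ≡ 7^2 = 49
108^32 ≡ 49^2 = 2401 ≡ 233
108^64 ≡ 233^2 = 54289 ≡ 89
108^128 ≡ 89^2 = 7921 ≡ 62
146 = 128 + 16 + 2, so 108^146 ≡ 62·49·11 ≡ 85 (mod 271)
Right side y^r · r^s mod p:
73^2 = 5329 ≡ 180
73^4 ≡ 180^2 = 32400 ≡ 151
73^8 ≡ 151^2 = 22801 ≡ 37
73^16 ≡ 37^2 = 1369 ≡ 14
73^32 ≡ 14^2 = 196
73^64 ≡ 196^2 = 38416 ≡ 205
73^128 ≡ 205^2 = 42025 ≡ 20
204 = 128 + 64 + 8 + 4, so 73^204 ≡ 20·205·37·151 ≡ 154 (mod 271)
204^2 = 41616 ≡ 153
204^4 ≡ 153^2 = 23409 ≡ 103
204^8 ≡ 103^2 = 10609 ≡ 40
204^16 ≡ 40^2 = 1600 ≡ 245
204^32 ≡ 245^2 = 60025 ≡ 134
204^64 ≡ 134^2 = 17956 ≡ 70
81 = 64 + 16 + 1, so 204^81 ≡ 70·245·204 ≡ 261 (mod 271)
154·261 = 40194 ≡ 86 (mod 271)
85 ≠ 86, so verification fails.

fails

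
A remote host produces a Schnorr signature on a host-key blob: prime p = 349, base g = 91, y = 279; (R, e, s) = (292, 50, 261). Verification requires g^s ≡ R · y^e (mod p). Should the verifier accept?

g^s mod p:
91^2 = 8281 ≡ 254
91^4 ≡ 254^2 = 64516 ≡ 300
91^8 ≡ 300^2 = 90000 ≡ 307
91^16 ≡ 307^2 = 94249 ≡ 19
91^32 ≡ 19^2 = 361 ≡ 12
91^64 ≡ 12^2 = 144
91^128 ≡ 144^2 = 20736 ≡ 145
91^256 ≡ 145^2 = 21025 ≡ 85
261 = 256 + 4 + 1, so 91^261 ≡ 85·300·91 ≡ 348 (mod 349)
R · y^e mod p:
279^2 = 77841 ≡ 14
279^4 ≡ 14^2 = 196
279^8 ≡ 196^2 = 38416 ≡ 26
279^16 ≡ 26^2 = 676 ≡ 327
279^32 ≡ 327^2 = 106929 ≡ 135
50 = 32 + 16 + 2, so 279^50 ≡ 135·327·14 ≡ 300 (mod 349)
292·300 = 87600 ≡ 1 (mod 349)
348 ≠ 1; the check fails.

reject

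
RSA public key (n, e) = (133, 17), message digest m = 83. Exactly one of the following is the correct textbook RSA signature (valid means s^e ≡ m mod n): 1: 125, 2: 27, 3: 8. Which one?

Candidate 1: Squares mod 133: 125^1≡125, 125^2≡64, 125^4≡106, 125^8≡64, 125^16≡106; 17 = 16 + 1, so 125^17 ≡ 106·125 ≡ 83 (mod 133)
  → matches m = 83
Candidate 2: Squares mod 133: 27^1≡27, 27^2≡64, 27^4≡106, 27^8≡64, 27^16≡106; 17 = 16 + 1, so 27^17 ≡ 106·27 ≡ 69 (mod 133)
Candidate 3: Squares mod 133: 8^1≡8, 8^2≡64, 8^4≡106, 8^8≡64, 8^16≡106; 17 = 16 + 1, so 8^17 ≡ 106·8 ≡ 50 (mod 133)

1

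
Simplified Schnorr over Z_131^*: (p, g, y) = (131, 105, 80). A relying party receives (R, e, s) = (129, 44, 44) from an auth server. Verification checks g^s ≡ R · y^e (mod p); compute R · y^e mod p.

11

80^2 = 6400 ≡ 112
80^4 ≡ 112^2 = 12544 ≡ 99
80^8 ≡ 99^2 = 9801 ≡ 107
80^16 ≡ 107^2 = 11449 ≡ 52
80^32 ≡ 52^2 = 2704 ≡ 84
44 = 32 + 8 + 4, so 80^44 ≡ 84·107·99 ≡ 60 (mod 131)
R · y^e ≡ 129·60 = 7740 ≡ 11 (mod 131)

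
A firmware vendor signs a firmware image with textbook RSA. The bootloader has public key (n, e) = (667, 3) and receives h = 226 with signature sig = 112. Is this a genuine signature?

sig^2 ≡ 112^2 = 12544 ≡ 538
3 = 2 + 1, so sig^3 ≡ 538·112 ≡ 226 (mod 667)
sig^3 mod 667 = 226 matches h.

genuine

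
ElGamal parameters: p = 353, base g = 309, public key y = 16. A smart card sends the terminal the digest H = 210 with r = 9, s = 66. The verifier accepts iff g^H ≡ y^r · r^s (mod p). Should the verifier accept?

reject

Left side g^H mod p:
309^2 = 95481 ≡ 171
309^4 ≡ 171^2 = 29241 ≡ 295
309^8 ≡ 295^2 = 87025 ≡ 187
309^16 ≡ 187^2 = 34969 ≡ 22
309^32 ≡ 22^2 = 484 ≡ 131
309^64 ≡ 131^2 = 17161 ≡ 217
309^128 ≡ 217^2 = 47089 ≡ 140
210 = 128 + 64 + 16 + 2, so 309^210 ≡ 140·217·22·171 ≡ 162 (mod 353)
Right side y^r · r^s mod p:
16^2 = 256
16^4 ≡ 256^2 = 65536 ≡ 231
16^8 ≡ 231^2 = 53361 ≡ 58
9 = 8 + 1, so 16^9 ≡ 58·16 ≡ 222 (mod 353)
9^2 = 81
9^4 ≡ 81^2 = 6561 ≡ 207
9^8 ≡ 207^2 = 42849 ≡ 136
9^16 ≡ 136^2 = 18496 ≡ 140
9^32 ≡ 140^2 = 19600 ≡ 185
9^64 ≡ 185^2 = 34225 ≡ 337
66 = 64 + 2, so 9^66 ≡ 337·81 ≡ 116 (mod 353)
222·116 = 25752 ≡ 336 (mod 353)
162 ≠ 336, so verification fails.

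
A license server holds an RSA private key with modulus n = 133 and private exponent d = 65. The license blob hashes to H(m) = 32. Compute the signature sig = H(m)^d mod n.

2

(H(m))^2 ≡ 32^2 = 1024 ≡ 93
(H(m))^4 ≡ 93^2 = 8649 ≡ 4
(H(m))^8 ≡ 4^2 = 16
(H(m))^16 ≡ 16^2 = 256 ≡ 123
(H(m))^32 ≡ 123^2 = 15129 ≡ 100
(H(m))^64 ≡ 100^2 = 10000 ≡ 25
65 = 64 + 1, so (H(m))^65 ≡ 25·32 ≡ 2 (mod 133)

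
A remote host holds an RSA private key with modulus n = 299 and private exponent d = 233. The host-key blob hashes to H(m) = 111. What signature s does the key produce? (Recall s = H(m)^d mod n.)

76

(H(m))^2 ≡ 111^2 = 12321 ≡ 62
(H(m))^4 ≡ 62^2 = 3844 ≡ 256
(H(m))^8 ≡ 256^2 = 65536 ≡ 55
(H(m))^16 ≡ 55^2 = 3025 ≡ 35
(H(m))^32 ≡ 35^2 = 1225 ≡ 29
(H(m))^64 ≡ 29^2 = 841 ≡ 243
(H(m))^128 ≡ 243^2 = 59049 ≡ 146
233 = 128 + 64 + 32 + 8 + 1, so (H(m))^233 ≡ 146·243·29·55·111 ≡ 76 (mod 299)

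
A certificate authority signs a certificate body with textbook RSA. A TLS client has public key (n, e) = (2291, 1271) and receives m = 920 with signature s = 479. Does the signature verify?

s^2 ≡ 479^2 = 229441 ≡ 341
s^4 ≡ 341^2 = 116281 ≡ 1731
s^8 ≡ 1731^2 = 2996361 ≡ 2024
s^16 ≡ 2024^2 = 4096576 ≡ 268
s^32 ≡ 268^2 = 71824 ≡ 803
s^64 ≡ 803^2 = 644809 ≡ 1038
s^128 ≡ 1038^2 = 1077444 ≡ 674
s^256 ≡ 674^2 = 454276 ≡ 658
s^512 ≡ 658^2 = 432964 ≡ 2256
s^1024 ≡ 2256^2 = 5089536 ≡ 1225
1271 = 1024 + 128 + 64 + 32 + 16 + 4 + 2 + 1, so s^1271 ≡ 1225·674·1038·803·268·1731·341·479 ≡ 920 (mod 2291)
Since 920 equals the digest 920, verification succeeds.

verifies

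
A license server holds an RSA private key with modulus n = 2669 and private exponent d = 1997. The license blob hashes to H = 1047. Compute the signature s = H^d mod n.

2493

Squares mod 2669: H^1≡1047, H^2≡1919, H^4≡2010, H^8≡1903, H^16≡2245, H^32≡953, H^64≡749, H^128≡511, H^256≡2228, H^512≡2313, H^1024≡1293
1997 = 1024 + 512 + 256 + 128 + 64 + 8 + 4 + 1, so H^1997 ≡ 1293·2313·2228·511·749·1903·2010·1047 ≡ 2493 (mod 2669)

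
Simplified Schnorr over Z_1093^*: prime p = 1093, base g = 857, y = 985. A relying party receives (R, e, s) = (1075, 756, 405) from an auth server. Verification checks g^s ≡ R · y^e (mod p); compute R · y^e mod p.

Squares mod 1093: 985^1≡985, 985^2≡734, 985^4≡1000, 985^8≡998, 985^16≡281, 985^32≡265, 985^64≡273, 985^128≡205, 985^256≡491, 985^512≡621
756 = 512 + 128 + 64 + 32 + 16 + 4, so 985^756 ≡ 621·205·273·265·281·1000 ≡ 432 (mod 1093)
R · y^e ≡ 1075·432 = 464400 ≡ 968 (mod 1093)

968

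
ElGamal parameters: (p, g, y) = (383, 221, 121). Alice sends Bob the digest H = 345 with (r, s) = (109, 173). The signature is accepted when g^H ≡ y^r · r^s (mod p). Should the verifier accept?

Left side g^H mod p:
221^2 = 48841 ≡ 200
221^4 ≡ 200^2 = 40000 ≡ 168
221^8 ≡ 168^2 = 28224 ≡ 265
221^16 ≡ 265^2 = 70225 ≡ 136
221^32 ≡ 136^2 = 18496 ≡ 112
221^64 ≡ 112^2 = 12544 ≡ 288
221^128 ≡ 288^2 = 82944 ≡ 216
221^256 ≡ 216^2 = 46656 ≡ 313
345 = 256 + 64 + 16 + 8 + 1, so 221^345 ≡ 313·288·136·265·221 ≡ 321 (mod 383)
Right side y^r · r^s mod p:
121^2 = 14641 ≡ 87
121^4 ≡ 87^2 = 7569 ≡ 292
121^8 ≡ 292^2 = 85264 ≡ 238
121^16 ≡ 238^2 = 56644 ≡ 343
121^32 ≡ 343^2 = 117649 ≡ 68
121^64 ≡ 68^2 = 4624 ≡ 28
109 = 64 + 32 + 8 + 4 + 1, so 121^109 ≡ 28·68·238·292·121 ≡ 303 (mod 383)
109^2 = 11881 ≡ 8
109^4 ≡ 8^2 = 64
109^8 ≡ 64^2 = 4096 ≡ 266
109^16 ≡ 266^2 = 70756 ≡ 284
109^32 ≡ 284^2 = 80656 ≡ 226
109^64 ≡ 226^2 = 51076 ≡ 137
109^128 ≡ 137^2 = 18769 ≡ 2
173 = 128 + 32 + 8 + 4 + 1, so 109^173 ≡ 2·226·266·64·109 ≡ 221 (mod 383)
303·221 = 66963 ≡ 321 (mod 383)
321 ≡ 321 (mod 383), so the signature is genuine.

accept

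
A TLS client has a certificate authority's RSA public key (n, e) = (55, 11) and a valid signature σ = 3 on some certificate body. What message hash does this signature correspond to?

Squares mod 55: σ^1≡3, σ^2≡9, σ^4≡26, σ^8≡16
11 = 8 + 2 + 1, so σ^11 ≡ 16·9·3 ≡ 47 (mod 55)

47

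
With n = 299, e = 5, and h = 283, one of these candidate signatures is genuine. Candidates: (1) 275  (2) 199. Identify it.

Candidate 1: 275^2 = 75625 ≡ 277; 275^4 ≡ 277^2 = 76729 ≡ 185; 5 = 4 + 1, so 275^5 ≡ 185·275 ≡ 45 (mod 299)
Candidate 2: 199^2 = 39601 ≡ 133; 199^4 ≡ 133^2 = 17689 ≡ 48; 5 = 4 + 1, so 199^5 ≡ 48·199 ≡ 283 (mod 299)
  → matches h = 283

2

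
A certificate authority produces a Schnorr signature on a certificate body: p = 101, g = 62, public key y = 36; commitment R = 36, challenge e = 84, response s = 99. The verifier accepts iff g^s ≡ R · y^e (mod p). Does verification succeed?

fails

g^s mod p:
62^2 = 3844 ≡ 6
62^4 ≡ 6^2 = 36
62^8 ≡ 36^2 = 1296 ≡ 84
62^16 ≡ 84^2 = 7056 ≡ 87
62^32 ≡ 87^2 = 7569 ≡ 95
62^64 ≡ 95^2 = 9025 ≡ 36
99 = 64 + 32 + 2 + 1, so 62^99 ≡ 36·95·6·62 ≡ 44 (mod 101)
R · y^e mod p:
36^2 = 1296 ≡ 84
36^4 ≡ 84^2 = 7056 ≡ 87
36^8 ≡ 87^2 = 7569 ≡ 95
36^16 ≡ 95^2 = 9025 ≡ 36
36^32 ≡ 36^2 = 1296 ≡ 84
36^64 ≡ 84^2 = 7056 ≡ 87
84 = 64 + 16 + 4, so 36^84 ≡ 87·36·87 ≡ 87 (mod 101)
36·87 = 3132 ≡ 1 (mod 101)
44 ≠ 1; the check fails.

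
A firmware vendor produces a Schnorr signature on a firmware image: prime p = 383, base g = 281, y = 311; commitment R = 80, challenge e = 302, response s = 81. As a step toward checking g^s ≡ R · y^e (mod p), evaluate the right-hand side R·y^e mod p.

Squares mod 383: 311^1≡311, 311^2≡205, 311^4≡278, 311^8≡301, 311^16≡213, 311^32≡175, 311^64≡368, 311^128≡225, 311^256≡69
302 = 256 + 32 + 8 + 4 + 2, so 311^302 ≡ 69·175·301·278·205 ≡ 38 (mod 383)
R · y^e ≡ 80·38 = 3040 ≡ 359 (mod 383)

359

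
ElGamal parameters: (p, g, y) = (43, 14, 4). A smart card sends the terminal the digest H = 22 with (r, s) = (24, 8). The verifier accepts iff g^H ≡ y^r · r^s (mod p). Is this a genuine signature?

genuine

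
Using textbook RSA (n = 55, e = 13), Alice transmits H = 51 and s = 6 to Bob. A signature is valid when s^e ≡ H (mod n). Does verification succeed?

passes

Squares mod 55: s^1≡6, s^2≡36, s^4≡31, s^8≡26
13 = 8 + 4 + 1, so s^13 ≡ 26·31·6 ≡ 51 (mod 55)
Since 51 equals the digest 51, verification succeeds.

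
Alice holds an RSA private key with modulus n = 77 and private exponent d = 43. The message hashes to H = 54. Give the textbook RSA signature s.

H^43 mod 77 = 54

54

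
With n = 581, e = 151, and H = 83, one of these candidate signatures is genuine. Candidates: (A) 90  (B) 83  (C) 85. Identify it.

Candidate A: 90^151 mod 581 = 272
Candidate B: 83^151 mod 581 = 83
  → matches H = 83
Candidate C: 85^151 mod 581 = 239

B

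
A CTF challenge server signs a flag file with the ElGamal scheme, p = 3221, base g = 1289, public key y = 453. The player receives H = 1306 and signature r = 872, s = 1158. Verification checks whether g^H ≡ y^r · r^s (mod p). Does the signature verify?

verifies

Left side g^H mod p:
1289^2 = 1661521 ≡ 2706
1289^4 ≡ 2706^2 = 7322436 ≡ 1103
1289^8 ≡ 1103^2 = 1216609 ≡ 2292
1289^16 ≡ 2292^2 = 5253264 ≡ 3034
1289^32 ≡ 3034^2 = 9205156 ≡ 2759
1289^64 ≡ 2759^2 = 7612081 ≡ 858
1289^128 ≡ 858^2 = 736164 ≡ 1776
1289^256 ≡ 1776^2 = 3154176 ≡ 817
1289^512 ≡ 817^2 = 667489 ≡ 742
1289^1024 ≡ 742^2 = 550564 ≡ 2994
1306 = 1024 + 256 + 16 + 8 + 2, so 1289^1306 ≡ 2994·817·3034·2292·2706 ≡ 2548 (mod 3221)
Right side y^r · r^s mod p:
453^2 = 205209 ≡ 2286
453^4 ≡ 2286^2 = 5225796 ≡ 1334
453^8 ≡ 1334^2 = 1779556 ≡ 1564
453^16 ≡ 1564^2 = 2446096 ≡ 1357
453^32 ≡ 1357^2 = 1841449 ≡ 2258
453^64 ≡ 2258^2 = 5098564 ≡ 2942
453^128 ≡ 2942^2 = 8655364 ≡ 537
453^256 ≡ 537^2 = 288369 ≡ 1700
453^512 ≡ 1700^2 = 2890000 ≡ 763
872 = 512 + 256 + 64 + 32 + 8, so 453^872 ≡ 763·1700·2942·2258·1564 ≡ 2408 (mod 3221)
872^2 = 760384 ≡ 228
872^4 ≡ 228^2 = 51984 ≡ 448
872^8 ≡ 448^2 = 200704 ≡ 1002
872^16 ≡ 1002^2 = 1004004 ≡ 2273
872^32 ≡ 2273^2 = 5166529 ≡ 45
872^64 ≡ 45^2 = 2025
872^128 ≡ 2025^2 = 4100625 ≡ 292
872^256 ≡ 292^2 = 85264 ≡ 1518
872^512 ≡ 1518^2 = 2304324 ≡ 1309
872^1024 ≡ 1309^2 = 1713481 ≡ 3130
1158 = 1024 + 128 + 4 + 2, so 872^1158 ≡ 3130·292·448·228 ≡ 2061 (mod 3221)
2408·2061 = 4962888 ≡ 2548 (mod 3221)
2548 ≡ 2548 (mod 3221), so the signature is genuine.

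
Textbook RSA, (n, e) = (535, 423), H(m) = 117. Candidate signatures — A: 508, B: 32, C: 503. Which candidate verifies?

Candidate A: Squares mod 535: 508^1≡508, 508^2≡194, 508^4≡186, 508^8≡356, 508^16≡476, 508^32≡271, 508^64≡146, 508^128≡451, 508^256≡101; 423 = 256 + 128 + 32 + 4 + 2 + 1, so 508^423 ≡ 101·451·271·186·194·508 ≡ 317 (mod 535)
Candidate B: Squares mod 535: 32^1≡32, 32^2≡489, 32^4≡511, 32^8≡41, 32^16≡76, 32^32≡426, 32^64≡111, 32^128≡16, 32^256≡256; 423 = 256 + 128 + 32 + 4 + 2 + 1, so 32^423 ≡ 256·16·426·511·489·32 ≡ 418 (mod 535)
Candidate C: Squares mod 535: 503^1≡503, 503^2≡489, 503^4≡511, 503^8≡41, 503^16≡76, 503^32≡426, 503^64≡111, 503^128≡16, 503^256≡256; 423 = 256 + 128 + 32 + 4 + 2 + 1, so 503^423 ≡ 256·16·426·511·489·503 ≡ 117 (mod 535)
  → matches H(m) = 117

C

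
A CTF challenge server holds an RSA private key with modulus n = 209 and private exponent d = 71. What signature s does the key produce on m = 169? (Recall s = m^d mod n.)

Squares mod 209: m^1≡169, m^2≡137, m^4≡168, m^8≡9, m^16≡81, m^32≡82, m^64≡36
71 = 64 + 4 + 2 + 1, so m^71 ≡ 36·168·137·169 ≡ 180 (mod 209)

180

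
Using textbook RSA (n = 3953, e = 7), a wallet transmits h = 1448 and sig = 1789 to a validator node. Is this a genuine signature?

sig^2 ≡ 1789^2 = 3200521 ≡ 2544
sig^4 ≡ 2544^2 = 6471936 ≡ 875
7 = 4 + 2 + 1, so sig^7 ≡ 875·2544·1789 ≡ 2505 (mod 3953)
The recovered value 2505 does not match the digest 1448.

forged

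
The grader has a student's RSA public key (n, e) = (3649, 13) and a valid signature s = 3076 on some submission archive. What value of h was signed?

1149

s^13 mod 3649 = 1149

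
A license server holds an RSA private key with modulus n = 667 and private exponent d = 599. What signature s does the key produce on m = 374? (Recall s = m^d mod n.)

m^2 ≡ 374^2 = 139876 ≡ 473
m^4 ≡ 473^2 = 223729 ≡ 284
m^8 ≡ 284^2 = 80656 ≡ 616
m^16 ≡ 616^2 = 379456 ≡ 600
m^32 ≡ 600^2 = 360000 ≡ 487
m^64 ≡ 487^2 = 237169 ≡ 384
m^128 ≡ 384^2 = 147456 ≡ 49
m^256 ≡ 49^2 = 2401 ≡ 400
m^512 ≡ 400^2 = 160000 ≡ 587
599 = 512 + 64 + 16 + 4 + 2 + 1, so m^599 ≡ 587·384·600·284·473·374 ≡ 623 (mod 667)

623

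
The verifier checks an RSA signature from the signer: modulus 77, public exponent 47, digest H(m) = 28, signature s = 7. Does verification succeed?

s^2 ≡ 7^2 = 49
s^4 ≡ 49^2 = 2401 ≡ 14
s^8 ≡ 14^2 = 196 ≡ 42
s^16 ≡ 42^2 = 1764 ≡ 70
s^32 ≡ 70^2 = 4900 ≡ 49
47 = 32 + 8 + 4 + 2 + 1, so s^47 ≡ 49·42·14·49·7 ≡ 28 (mod 77)
Since 28 equals the digest 28, verification succeeds.

passes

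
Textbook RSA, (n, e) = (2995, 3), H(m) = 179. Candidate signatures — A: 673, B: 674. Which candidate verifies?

B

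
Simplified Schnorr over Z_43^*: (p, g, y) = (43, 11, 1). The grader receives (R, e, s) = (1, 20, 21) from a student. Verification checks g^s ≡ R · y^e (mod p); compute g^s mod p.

Squares mod 43: 11^1≡11, 11^2≡35, 11^4≡21, 11^8≡11, 11^16≡35
21 = 16 + 4 + 1, so 11^21 ≡ 35·21·11 ≡ 1 (mod 43)

1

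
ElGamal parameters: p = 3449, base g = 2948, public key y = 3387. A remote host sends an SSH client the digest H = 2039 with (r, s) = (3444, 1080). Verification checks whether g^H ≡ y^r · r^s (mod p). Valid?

no

Left side g^H mod p:
2948^2039 mod 3449 = 1635
Right side y^r · r^s mod p:
3387^3444 mod 3449 = 551
3444^1080 mod 3449 = 2951
551·2951 = 1626001 ≡ 1522 (mod 3449)
1635 ≠ 1522, so verification fails.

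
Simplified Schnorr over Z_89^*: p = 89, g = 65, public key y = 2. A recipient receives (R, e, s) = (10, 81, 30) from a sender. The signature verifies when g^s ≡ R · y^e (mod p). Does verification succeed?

g^s mod p:
65^2 = 4225 ≡ 42
65^4 ≡ 42^2 = 1764 ≡ 73
65^8 ≡ 73^2 = 5329 ≡ 78
65^16 ≡ 78^2 = 6084 ≡ 32
30 = 16 + 8 + 4 + 2, so 65^30 ≡ 32·78·73·42 ≡ 71 (mod 89)
R · y^e mod p:
2^2 = 4
2^4 ≡ 4^2 = 16
2^8 ≡ 16^2 = 256 ≡ 78
2^16 ≡ 78^2 = 6084 ≡ 32
2^32 ≡ 32^2 = 1024 ≡ 45
2^64 ≡ 45^2 = 2025 ≡ 67
81 = 64 + 16 + 1, so 2^81 ≡ 67·32·2 ≡ 16 (mod 89)
10·16 = 160 ≡ 71 (mod 89)
71 ≡ 71 (mod 89); signature holds.

passes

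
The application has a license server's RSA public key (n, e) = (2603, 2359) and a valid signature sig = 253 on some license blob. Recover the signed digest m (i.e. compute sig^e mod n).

2020

Squares mod 2603: sig^1≡253, sig^2≡1537, sig^4≡1448, sig^8≡1289, sig^16≡807, sig^32≡499, sig^64≡1716, sig^128≡663, sig^256≡2265, sig^512≡2315, sig^1024≡2251, sig^2048≡1563
2359 = 2048 + 256 + 32 + 16 + 4 + 2 + 1, so sig^2359 ≡ 1563·2265·499·807·1448·1537·253 ≡ 2020 (mod 2603)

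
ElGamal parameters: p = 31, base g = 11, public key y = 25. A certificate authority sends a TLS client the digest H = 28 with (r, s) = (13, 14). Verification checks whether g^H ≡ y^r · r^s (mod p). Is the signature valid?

valid

Left side g^H mod p:
11^2 = 121 ≡ 28
11^4 ≡ 28^2 = 784 ≡ 9
11^8 ≡ 9^2 = 81 ≡ 19
11^16 ≡ 19^2 = 361 ≡ 20
28 = 16 + 8 + 4, so 11^28 ≡ 20·19·9 ≡ 10 (mod 31)
Right side y^r · r^s mod p:
25^2 = 625 ≡ 5
25^4 ≡ 5^2 = 25
25^8 ≡ 25^2 = 625 ≡ 5
13 = 8 + 4 + 1, so 25^13 ≡ 5·25·25 ≡ 25 (mod 31)
13^2 = 169 ≡ 14
13^4 ≡ 14^2 = 196 ≡ 10
13^8 ≡ 10^2 = 100 ≡ 7
14 = 8 + 4 + 2, so 13^14 ≡ 7·10·14 ≡ 19 (mod 31)
25·19 = 475 ≡ 10 (mod 31)
10 ≡ 10 (mod 31), so the signature is genuine.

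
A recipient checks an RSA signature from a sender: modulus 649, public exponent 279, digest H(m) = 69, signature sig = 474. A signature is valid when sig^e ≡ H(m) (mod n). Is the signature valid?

invalid

Squares mod 649: sig^1≡474, sig^2≡122, sig^4≡606, sig^8≡551, sig^16≡518, sig^32≡287, sig^64≡595, sig^128≡320, sig^256≡507
279 = 256 + 16 + 4 + 2 + 1, so sig^279 ≡ 507·518·606·122·474 ≡ 111 (mod 649)
The recovered value 111 does not match the digest 69.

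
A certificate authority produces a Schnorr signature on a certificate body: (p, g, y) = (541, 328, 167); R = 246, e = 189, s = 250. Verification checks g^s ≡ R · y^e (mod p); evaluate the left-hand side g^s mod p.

192

328^250 mod 541 = 192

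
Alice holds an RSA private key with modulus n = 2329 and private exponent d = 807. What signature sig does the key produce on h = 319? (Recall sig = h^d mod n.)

Squares mod 2329: h^1≡319, h^2≡1614, h^4≡1174, h^8≡1837, h^16≡2177, h^32≡2143, h^64≡1990, h^128≡800, h^256≡1854, h^512≡2041
807 = 512 + 256 + 32 + 4 + 2 + 1, so h^807 ≡ 2041·1854·2143·1174·1614·319 ≡ 718 (mod 2329)

718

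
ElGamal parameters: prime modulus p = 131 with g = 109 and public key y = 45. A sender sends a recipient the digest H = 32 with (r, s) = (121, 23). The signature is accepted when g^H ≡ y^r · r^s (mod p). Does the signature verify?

does not verify

Left side g^H mod p:
109^2 = 11881 ≡ 91
109^4 ≡ 91^2 = 8281 ≡ 28
109^8 ≡ 28^2 = 784 ≡ 129
109^16 ≡ 129^2 = 16641 ≡ 4
109^32 ≡ 4^2 = 16
Right side y^r · r^s mod p:
45^2 = 2025 ≡ 60
45^4 ≡ 60^2 = 3600 ≡ 63
45^8 ≡ 63^2 = 3969 ≡ 39
45^16 ≡ 39^2 = 1521 ≡ 80
45^32 ≡ 80^2 = 6400 ≡ 112
45^64 ≡ 112^2 = 12544 ≡ 99
121 = 64 + 32 + 16 + 8 + 1, so 45^121 ≡ 99·112·80·39·45 ≡ 63 (mod 131)
121^2 = 14641 ≡ 100
121^4 ≡ 100^2 = 10000 ≡ 44
121^8 ≡ 44^2 = 1936 ≡ 102
121^16 ≡ 102^2 = 10404 ≡ 55
23 = 16 + 4 + 2 + 1, so 121^23 ≡ 55·44·100·121 ≡ 94 (mod 131)
63·94 = 5922 ≡ 27 (mod 131)
16 ≠ 27, so verification fails.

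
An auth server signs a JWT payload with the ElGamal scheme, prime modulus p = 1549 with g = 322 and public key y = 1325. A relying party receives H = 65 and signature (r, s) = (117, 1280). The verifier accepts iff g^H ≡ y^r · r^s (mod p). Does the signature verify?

verifies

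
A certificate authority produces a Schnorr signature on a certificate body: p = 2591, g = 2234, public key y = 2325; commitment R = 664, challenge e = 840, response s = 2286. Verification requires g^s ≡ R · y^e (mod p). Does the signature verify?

g^s mod p:
2234^2 = 4990756 ≡ 490
2234^4 ≡ 490^2 = 240100 ≡ 1728
2234^8 ≡ 1728^2 = 2985984 ≡ 1152
2234^16 ≡ 1152^2 = 1327104 ≡ 512
2234^32 ≡ 512^2 = 262144 ≡ 453
2234^64 ≡ 453^2 = 205209 ≡ 520
2234^128 ≡ 520^2 = 270400 ≡ 936
2234^256 ≡ 936^2 = 876096 ≡ 338
2234^512 ≡ 338^2 = 114244 ≡ 240
2234^1024 ≡ 240^2 = 57600 ≡ 598
2234^2048 ≡ 598^2 = 357604 ≡ 46
2286 = 2048 + 128 + 64 + 32 + 8 + 4 + 2, so 2234^2286 ≡ 46·936·520·453·1152·1728·490 ≡ 1936 (mod 2591)
R · y^e mod p:
2325^2 = 5405625 ≡ 799
2325^4 ≡ 799^2 = 638401 ≡ 1015
2325^8 ≡ 1015^2 = 1030225 ≡ 1598
2325^16 ≡ 1598^2 = 2553604 ≡ 1469
2325^32 ≡ 1469^2 = 2157961 ≡ 2249
2325^64 ≡ 2249^2 = 5058001 ≡ 369
2325^128 ≡ 369^2 = 136161 ≡ 1429
2325^256 ≡ 1429^2 = 2042041 ≡ 333
2325^512 ≡ 333^2 = 110889 ≡ 2067
840 = 512 + 256 + 64 + 8, so 2325^840 ≡ 2067·333·369·1598 ≡ 345 (mod 2591)
664·345 = 229080 ≡ 1072 (mod 2591)
1936 ≠ 1072; the check fails.

does not verify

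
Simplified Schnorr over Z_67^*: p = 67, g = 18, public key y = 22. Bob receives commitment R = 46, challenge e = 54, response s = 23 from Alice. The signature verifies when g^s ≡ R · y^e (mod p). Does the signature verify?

g^s mod p:
Squares mod 67: 18^1≡18, 18^2≡56, 18^4≡54, 18^8≡35, 18^16≡19
23 = 16 + 4 + 2 + 1, so 18^23 ≡ 19·54·56·18 ≡ 63 (mod 67)
R · y^e mod p:
Squares mod 67: 22^1≡22, 22^2≡15, 22^4≡24, 22^8≡40, 22^16≡59, 22^32≡64
54 = 32 + 16 + 4 + 2, so 22^54 ≡ 64·59·24·15 ≡ 64 (mod 67)
46·64 = 2944 ≡ 63 (mod 67)
63 ≡ 63 (mod 67); signature holds.

verifies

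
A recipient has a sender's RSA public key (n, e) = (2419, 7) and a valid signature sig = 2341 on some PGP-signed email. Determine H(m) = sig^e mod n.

sig^7 mod 2419 = 681

681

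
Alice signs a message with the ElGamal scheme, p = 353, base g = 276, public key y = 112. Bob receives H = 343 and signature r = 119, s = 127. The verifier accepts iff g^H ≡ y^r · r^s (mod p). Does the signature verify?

Left side g^H mod p:
Squares mod 353: 276^1≡276, 276^2≡281, 276^4≡242, 276^8≡319, 276^16≡97, 276^32≡231, 276^64≡58, 276^128≡187, 276^256≡22
343 = 256 + 64 + 16 + 4 + 2 + 1, so 276^343 ≡ 22·58·97·242·281·276 ≡ 341 (mod 353)
Right side y^r · r^s mod p:
Squares mod 353: 112^1≡112, 112^2≡189, 112^4≡68, 112^8≡35, 112^16≡166, 112^32≡22, 112^64≡131
119 = 64 + 32 + 16 + 4 + 2 + 1, so 112^119 ≡ 131·22·166·68·189·112 ≡ 273 (mod 353)
Squares mod 353: 119^1≡119, 119^2≡41, 119^4≡269, 119^8≡349, 119^16≡16, 119^32≡256, 119^64≡231
127 = 64 + 32 + 16 + 8 + 4 + 2 + 1, so 119^127 ≡ 231·256·16·349·269·41·119 ≡ 220 (mod 353)
273·220 = 60060 ≡ 50 (mod 353)
341 ≠ 50, so verification fails.

does not verify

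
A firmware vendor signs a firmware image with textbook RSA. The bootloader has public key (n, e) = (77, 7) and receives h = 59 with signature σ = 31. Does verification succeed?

passes

σ^2 ≡ 31^2 = 961 ≡ 37
σ^4 ≡ 37^2 = 1369 ≡ 60
7 = 4 + 2 + 1, so σ^7 ≡ 60·37·31 ≡ 59 (mod 77)
59 = h, so the signature checks out.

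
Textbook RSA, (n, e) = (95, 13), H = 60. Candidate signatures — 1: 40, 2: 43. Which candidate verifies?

1

Candidate 1: 40^13 mod 95 = 60
  → matches H = 60
Candidate 2: 43^13 mod 95 = 93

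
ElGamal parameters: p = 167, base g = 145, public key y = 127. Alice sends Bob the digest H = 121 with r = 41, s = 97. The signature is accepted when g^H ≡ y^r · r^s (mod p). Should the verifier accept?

Left side g^H mod p:
145^2 = 21025 ≡ 150
145^4 ≡ 150^2 = 22500 ≡ 122
145^8 ≡ 122^2 = 14884 ≡ 21
145^16 ≡ 21^2 = 441 ≡ 107
145^32 ≡ 107^2 = 11449 ≡ 93
145^64 ≡ 93^2 = 8649 ≡ 132
121 = 64 + 32 + 16 + 8 + 1, so 145^121 ≡ 132·93·107·21·145 ≡ 164 (mod 167)
Right side y^r · r^s mod p:
127^2 = 16129 ≡ 97
127^4 ≡ 97^2 = 9409 ≡ 57
127^8 ≡ 57^2 = 3249 ≡ 76
127^16 ≡ 76^2 = 5776 ≡ 98
127^32 ≡ 98^2 = 9604 ≡ 85
41 = 32 + 8 + 1, so 127^41 ≡ 85·76·127 ≡ 116 (mod 167)
41^2 = 1681 ≡ 11
41^4 ≡ 11^2 = 121
41^8 ≡ 121^2 = 14641 ≡ 112
41^16 ≡ 112^2 = 12544 ≡ 19
41^32 ≡ 19^2 = 361 ≡ 27
41^64 ≡ 27^2 = 729 ≡ 61
97 = 64 + 32 + 1, so 41^97 ≡ 61·27·41 ≡ 59 (mod 167)
116·59 = 6844 ≡ 164 (mod 167)
164 ≡ 164 (mod 167), so the signature is genuine.

accept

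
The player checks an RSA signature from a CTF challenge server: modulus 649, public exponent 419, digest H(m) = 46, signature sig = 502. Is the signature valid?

invalid

Squares mod 649: sig^1≡502, sig^2≡192, sig^4≡520, sig^8≡416, sig^16≡422, sig^32≡258, sig^64≡366, sig^128≡262, sig^256≡499
419 = 256 + 128 + 32 + 2 + 1, so sig^419 ≡ 499·262·258·192·502 ≡ 426 (mod 649)
sig^419 mod 649 = 426, but H(m) = 46.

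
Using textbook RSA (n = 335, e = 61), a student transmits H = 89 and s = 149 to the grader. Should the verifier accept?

accept

Squares mod 335: s^1≡149, s^2≡91, s^4≡241, s^8≡126, s^16≡131, s^32≡76
61 = 32 + 16 + 8 + 4 + 1, so s^61 ≡ 76·131·126·241·149 ≡ 89 (mod 335)
Since 89 equals the digest 89, verification succeeds.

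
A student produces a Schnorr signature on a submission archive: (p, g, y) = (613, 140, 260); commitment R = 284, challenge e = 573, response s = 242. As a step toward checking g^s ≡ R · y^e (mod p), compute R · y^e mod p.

260^2 = 67600 ≡ 170
260^4 ≡ 170^2 = 28900 ≡ 89
260^8 ≡ 89^2 = 7921 ≡ 565
260^16 ≡ 565^2 = 319225 ≡ 465
260^32 ≡ 465^2 = 216225 ≡ 449
260^64 ≡ 449^2 = 201601 ≡ 537
260^128 ≡ 537^2 = 288369 ≡ 259
260^256 ≡ 259^2 = 67081 ≡ 264
260^512 ≡ 264^2 = 69696 ≡ 427
573 = 512 + 32 + 16 + 8 + 4 + 1, so 260^573 ≡ 427·449·465·565·89·260 ≡ 604 (mod 613)
R · y^e ≡ 284·604 = 171536 ≡ 509 (mod 613)

509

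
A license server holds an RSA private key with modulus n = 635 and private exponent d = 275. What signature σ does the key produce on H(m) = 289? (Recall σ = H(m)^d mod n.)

Squares mod 635: (H(m))^1≡289, (H(m))^2≡336, (H(m))^4≡501, (H(m))^8≡176, (H(m))^16≡496, (H(m))^32≡271, (H(m))^64≡416, (H(m))^128≡336, (H(m))^256≡501
275 = 256 + 16 + 2 + 1, so (H(m))^275 ≡ 501·496·336·289 ≡ 34 (mod 635)

34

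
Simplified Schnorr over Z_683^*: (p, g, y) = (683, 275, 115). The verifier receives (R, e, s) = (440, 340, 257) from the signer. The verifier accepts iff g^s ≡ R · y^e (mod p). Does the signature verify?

g^s mod p:
Squares mod 683: 275^1≡275, 275^2≡495, 275^4≡511, 275^8≡215, 275^16≡464, 275^32≡151, 275^64≡262, 275^128≡344, 275^256≡177
257 = 256 + 1, so 275^257 ≡ 177·275 ≡ 182 (mod 683)
R · y^e mod p:
Squares mod 683: 115^1≡115, 115^2≡248, 115^4≡34, 115^8≡473, 115^16≡388, 115^32≡284, 115^64≡62, 115^128≡429, 115^256≡314
340 = 256 + 64 + 16 + 4, so 115^340 ≡ 314·62·388·34 ≡ 196 (mod 683)
440·196 = 86240 ≡ 182 (mod 683)
182 ≡ 182 (mod 683); signature holds.

verifies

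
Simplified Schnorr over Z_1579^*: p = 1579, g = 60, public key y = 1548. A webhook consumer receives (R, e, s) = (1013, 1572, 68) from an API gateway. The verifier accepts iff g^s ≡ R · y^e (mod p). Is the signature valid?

g^s mod p:
Squares mod 1579: 60^1≡60, 60^2≡442, 60^4≡1147, 60^8≡302, 60^16≡1201, 60^32≡774, 60^64≡635
68 = 64 + 4, so 60^68 ≡ 635·1147 ≡ 426 (mod 1579)
R · y^e mod p:
Squares mod 1579: 1548^1≡1548, 1548^2≡961, 1548^4≡1385, 1548^8≡1319, 1548^16≡1282, 1548^32≡1364, 1548^64≡434, 1548^128≡455, 1548^256≡176, 1548^512≡975, 1548^1024≡67
1572 = 1024 + 512 + 32 + 4, so 1548^1572 ≡ 67·975·1364·1385 ≡ 719 (mod 1579)
1013·719 = 728347 ≡ 428 (mod 1579)
426 ≠ 428; the check fails.

invalid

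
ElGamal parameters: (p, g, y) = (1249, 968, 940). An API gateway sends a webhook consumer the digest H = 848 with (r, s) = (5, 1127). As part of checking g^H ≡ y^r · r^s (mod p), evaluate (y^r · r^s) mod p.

256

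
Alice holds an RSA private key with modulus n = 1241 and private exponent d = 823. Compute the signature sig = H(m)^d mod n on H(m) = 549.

707

(H(m))^2 ≡ 549^2 = 301401 ≡ 1079
(H(m))^4 ≡ 1079^2 = 1164241 ≡ 183
(H(m))^8 ≡ 183^2 = 33489 ≡ 1223
(H(m))^16 ≡ 1223^2 = 1495729 ≡ 324
(H(m))^32 ≡ 324^2 = 104976 ≡ 732
(H(m))^64 ≡ 732^2 = 535824 ≡ 953
(H(m))^128 ≡ 953^2 = 908209 ≡ 1038
(H(m))^256 ≡ 1038^2 = 1077444 ≡ 256
(H(m))^512 ≡ 256^2 = 65536 ≡ 1004
823 = 512 + 256 + 32 + 16 + 4 + 2 + 1, so (H(m))^823 ≡ 1004·256·732·324·183·1079·549 ≡ 707 (mod 1241)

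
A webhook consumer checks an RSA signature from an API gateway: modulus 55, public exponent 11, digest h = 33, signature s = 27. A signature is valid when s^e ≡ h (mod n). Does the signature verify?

Squares mod 55: s^1≡27, s^2≡14, s^4≡31, s^8≡26
11 = 8 + 2 + 1, so s^11 ≡ 26·14·27 ≡ 38 (mod 55)
s^11 mod 55 = 38, but h = 33.

does not verify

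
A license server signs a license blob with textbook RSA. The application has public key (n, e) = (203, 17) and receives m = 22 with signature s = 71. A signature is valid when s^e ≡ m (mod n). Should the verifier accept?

Squares mod 203: s^1≡71, s^2≡169, s^4≡141, s^8≡190, s^16≡169
17 = 16 + 1, so s^17 ≡ 169·71 ≡ 22 (mod 203)
Since 22 equals the digest 22, verification succeeds.

accept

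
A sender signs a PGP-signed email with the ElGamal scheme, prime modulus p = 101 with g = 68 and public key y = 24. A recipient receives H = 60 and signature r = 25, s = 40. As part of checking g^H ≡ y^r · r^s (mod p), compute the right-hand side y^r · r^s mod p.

Squares mod 101: 24^1≡24, 24^2≡71, 24^4≡92, 24^8≡81, 24^16≡97
25 = 16 + 8 + 1, so 24^25 ≡ 97·81·24 ≡ 1 (mod 101)
Squares mod 101: 25^1≡25, 25^2≡19, 25^4≡58, 25^8≡31, 25^16≡52, 25^32≡78
40 = 32 + 8, so 25^40 ≡ 78·31 ≡ 95 (mod 101)
y^r · r^s ≡ 1·95 = 95 ≡ 95 (mod 101)

95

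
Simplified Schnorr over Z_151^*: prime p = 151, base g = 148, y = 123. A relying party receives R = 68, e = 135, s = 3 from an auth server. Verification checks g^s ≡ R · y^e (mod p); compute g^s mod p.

148^2 = 21904 ≡ 9
3 = 2 + 1, so 148^3 ≡ 9·148 ≡ 124 (mod 151)

124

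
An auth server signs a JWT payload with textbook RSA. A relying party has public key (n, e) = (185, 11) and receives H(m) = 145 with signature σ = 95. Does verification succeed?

σ^2 ≡ 95^2 = 9025 ≡ 145
σ^4 ≡ 145^2 = 21025 ≡ 120
σ^8 ≡ 120^2 = 14400 ≡ 155
11 = 8 + 2 + 1, so σ^11 ≡ 155·145·95 ≡ 40 (mod 185)
σ^11 mod 185 = 40, but H(m) = 145.

fails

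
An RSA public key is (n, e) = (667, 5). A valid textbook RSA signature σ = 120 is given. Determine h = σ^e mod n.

σ^5 mod 667 = 618

618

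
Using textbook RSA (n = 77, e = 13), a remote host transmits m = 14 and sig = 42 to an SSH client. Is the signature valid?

valid

sig^13 mod 77 = 14
Since 14 equals the digest 14, verification succeeds.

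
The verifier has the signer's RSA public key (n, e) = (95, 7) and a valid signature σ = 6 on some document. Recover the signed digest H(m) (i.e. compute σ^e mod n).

σ^2 ≡ 6^2 = 36
σ^4 ≡ 36^2 = 1296 ≡ 61
7 = 4 + 2 + 1, so σ^7 ≡ 61·36·6 ≡ 66 (mod 95)

66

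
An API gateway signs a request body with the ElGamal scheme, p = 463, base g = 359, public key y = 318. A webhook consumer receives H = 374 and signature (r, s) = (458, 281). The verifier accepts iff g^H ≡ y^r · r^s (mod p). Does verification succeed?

Left side g^H mod p:
359^2 = 128881 ≡ 167
359^4 ≡ 167^2 = 27889 ≡ 109
359^8 ≡ 109^2 = 11881 ≡ 306
359^16 ≡ 306^2 = 93636 ≡ 110
359^32 ≡ 110^2 = 12100 ≡ 62
359^64 ≡ 62^2 = 3844 ≡ 140
359^128 ≡ 140^2 = 19600 ≡ 154
359^256 ≡ 154^2 = 23716 ≡ 103
374 = 256 + 64 + 32 + 16 + 4 + 2, so 359^374 ≡ 103·140·62·110·109·167 ≡ 33 (mod 463)
Right side y^r · r^s mod p:
318^2 = 101124 ≡ 190
318^4 ≡ 190^2 = 36100 ≡ 449
318^8 ≡ 449^2 = 201601 ≡ 196
318^16 ≡ 196^2 = 38416 ≡ 450
318^32 ≡ 450^2 = 202500 ≡ 169
318^64 ≡ 169^2 = 28561 ≡ 318
318^128 ≡ 318^2 = 101124 ≡ 190
318^256 ≡ 190^2 = 36100 ≡ 449
458 = 256 + 128 + 64 + 8 + 2, so 318^458 ≡ 449·190·318·196·190 ≡ 33 (mod 463)
458^2 = 209764 ≡ 25
458^4 ≡ 25^2 = 625 ≡ 162
458^8 ≡ 162^2 = 26244 ≡ 316
458^16 ≡ 316^2 = 99856 ≡ 311
458^32 ≡ 311^2 = 96721 ≡ 417
458^64 ≡ 417^2 = 173889 ≡ 264
458^128 ≡ 264^2 = 69696 ≡ 246
458^256 ≡ 246^2 = 60516 ≡ 326
281 = 256 + 16 + 8 + 1, so 458^281 ≡ 326·311·316·458 ≡ 249 (mod 463)
33·249 = 8217 ≡ 346 (mod 463)
33 ≠ 346, so verification fails.

fails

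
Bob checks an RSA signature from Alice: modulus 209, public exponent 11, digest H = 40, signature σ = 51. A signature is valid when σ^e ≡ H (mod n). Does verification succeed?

passes

Squares mod 209: σ^1≡51, σ^2≡93, σ^4≡80, σ^8≡130
11 = 8 + 2 + 1, so σ^11 ≡ 130·93·51 ≡ 40 (mod 209)
σ^11 mod 209 = 40 matches H.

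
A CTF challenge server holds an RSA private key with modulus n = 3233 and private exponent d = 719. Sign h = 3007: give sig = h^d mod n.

1542

h^2 ≡ 3007^2 = 9042049 ≡ 2581
h^4 ≡ 2581^2 = 6661561 ≡ 1581
h^8 ≡ 1581^2 = 2499561 ≡ 452
h^16 ≡ 452^2 = 204304 ≡ 625
h^32 ≡ 625^2 = 390625 ≡ 2665
h^64 ≡ 2665^2 = 7102225 ≡ 2557
h^128 ≡ 2557^2 = 6538249 ≡ 1123
h^256 ≡ 1123^2 = 1261129 ≡ 259
h^512 ≡ 259^2 = 67081 ≡ 2421
719 = 512 + 128 + 64 + 8 + 4 + 2 + 1, so h^719 ≡ 2421·1123·2557·452·1581·2581·3007 ≡ 1542 (mod 3233)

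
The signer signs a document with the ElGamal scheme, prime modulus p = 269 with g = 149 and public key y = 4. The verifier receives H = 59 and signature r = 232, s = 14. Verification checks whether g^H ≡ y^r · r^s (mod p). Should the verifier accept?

Left side g^H mod p:
149^2 = 22201 ≡ 143
149^4 ≡ 143^2 = 20449 ≡ 5
149^8 ≡ 5^2 = 25
149^16 ≡ 25^2 = 625 ≡ 87
149^32 ≡ 87^2 = 7569 ≡ 37
59 = 32 + 16 + 8 + 2 + 1, so 149^59 ≡ 37·87·25·143·149 ≡ 43 (mod 269)
Right side y^r · r^s mod p:
4^2 = 16
4^4 ≡ 16^2 = 256
4^8 ≡ 256^2 = 65536 ≡ 169
4^16 ≡ 169^2 = 28561 ≡ 47
4^32 ≡ 47^2 = 2209 ≡ 57
4^64 ≡ 57^2 = 3249 ≡ 21
4^128 ≡ 21^2 = 441 ≡ 172
232 = 128 + 64 + 32 + 8, so 4^232 ≡ 172·21·57·169 ≡ 53 (mod 269)
232^2 = 53824 ≡ 24
232^4 ≡ 24^2 = 576 ≡ 38
232^8 ≡ 38^2 = 1444 ≡ 99
14 = 8 + 4 + 2, so 232^14 ≡ 99·38·24 ≡ 173 (mod 269)
53·173 = 9169 ≡ 23 (mod 269)
43 ≠ 23, so verification fails.

reject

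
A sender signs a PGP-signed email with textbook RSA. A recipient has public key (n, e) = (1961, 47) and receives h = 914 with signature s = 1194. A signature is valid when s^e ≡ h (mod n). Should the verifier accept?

s^2 ≡ 1194^2 = 1425636 ≡ 1950
s^4 ≡ 1950^2 = 3802500 ≡ 121
s^8 ≡ 121^2 = 14641 ≡ 914
s^16 ≡ 914^2 = 835396 ≡ 10
s^32 ≡ 10^2 = 100
47 = 32 + 8 + 4 + 2 + 1, so s^47 ≡ 100·914·121·1950·1194 ≡ 914 (mod 1961)
914 = h, so the signature checks out.

accept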